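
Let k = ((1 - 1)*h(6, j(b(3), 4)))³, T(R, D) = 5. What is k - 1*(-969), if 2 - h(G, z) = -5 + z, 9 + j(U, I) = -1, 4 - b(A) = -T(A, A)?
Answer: 969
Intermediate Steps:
b(A) = 9 (b(A) = 4 - (-1)*5 = 4 - 1*(-5) = 4 + 5 = 9)
j(U, I) = -10 (j(U, I) = -9 - 1 = -10)
h(G, z) = 7 - z (h(G, z) = 2 - (-5 + z) = 2 + (5 - z) = 7 - z)
k = 0 (k = ((1 - 1)*(7 - 1*(-10)))³ = (0*(7 + 10))³ = (0*17)³ = 0³ = 0)
k - 1*(-969) = 0 - 1*(-969) = 0 + 969 = 969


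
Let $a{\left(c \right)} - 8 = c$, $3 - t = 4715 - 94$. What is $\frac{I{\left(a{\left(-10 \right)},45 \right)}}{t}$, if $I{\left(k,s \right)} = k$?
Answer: $\frac{1}{2309} \approx 0.00043309$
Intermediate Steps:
$t = -4618$ ($t = 3 - \left(4715 - 94\right) = 3 - 4621 = -4618$)
$a{\left(c \right)} = 8 + c$
$\frac{I{\left(a{\left(-10 \right)},45 \right)}}{t} = \frac{8 - 10}{-4618} = \left(-2\right) \left(- \frac{1}{4618}\right) = \frac{1}{2309}$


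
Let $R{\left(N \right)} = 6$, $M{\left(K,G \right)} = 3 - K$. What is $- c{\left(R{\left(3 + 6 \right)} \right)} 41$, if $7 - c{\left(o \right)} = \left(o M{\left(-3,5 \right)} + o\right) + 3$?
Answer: $1558$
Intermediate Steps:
$c{\left(o \right)} = 4 - 7 o$ ($c{\left(o \right)} = 7 - \left(\left(o \left(3 - -3\right) + o\right) + 3\right) = 7 - \left(\left(o \left(3 + 3\right) + o\right) + 3\right) = 7 - \left(\left(o 6 + o\right) + 3\right) = 7 - \left(\left(6 o + o\right) + 3\right) = 7 - \left(7 o + 3\right) = 7 - \left(3 + 7 o\right) = 4 - 7 o$)
$- c{\left(R{\left(3 + 6 \right)} \right)} 41 = - (4 - 42) 41 = \left(-1\right) \left(-38\right) 41 = 38 \cdot 41 = 1558$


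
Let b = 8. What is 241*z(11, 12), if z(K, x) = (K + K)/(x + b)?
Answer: 2651/10 ≈ 265.10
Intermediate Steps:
z(K, x) = 2*K/(8 + x) (z(K, x) = (K + K)/(x + 8) = (2*K)/(8 + x) = 2*K/(8 + x))
241*z(11, 12) = 241*(2*11/(8 + 12)) = 241*(2*11/20) = 241*(2*11*(1/20)) = 241*(11/10) = 2651/10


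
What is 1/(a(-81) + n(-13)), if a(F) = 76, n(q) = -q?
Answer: 1/89 ≈ 0.011236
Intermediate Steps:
1/(a(-81) + n(-13)) = 1/(76 - 1*(-13)) = 1/(76 + 13) = 1/89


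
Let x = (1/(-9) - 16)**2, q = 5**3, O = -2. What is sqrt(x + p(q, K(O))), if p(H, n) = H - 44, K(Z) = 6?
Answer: sqrt(27586)/9 ≈ 18.454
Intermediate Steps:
q = 125
p(H, n) = -44 + H
x = 21025/81 (x = (-1/9 - 16)**2 = (-145/9)**2 = 21025/81 ≈ 259.57)
sqrt(x + p(q, K(O))) = sqrt(21025/81 + (-44 + 125)) = sqrt(21025/81 + 81) = sqrt(27586/81) = sqrt(27586)/9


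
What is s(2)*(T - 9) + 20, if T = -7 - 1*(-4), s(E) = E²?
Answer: -28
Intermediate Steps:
T = -3 (T = -7 + 4 = -3)
s(2)*(T - 9) + 20 = 2²*(-3 - 9) + 20 = 4*(-12) + 20 = -48 + 20 = -28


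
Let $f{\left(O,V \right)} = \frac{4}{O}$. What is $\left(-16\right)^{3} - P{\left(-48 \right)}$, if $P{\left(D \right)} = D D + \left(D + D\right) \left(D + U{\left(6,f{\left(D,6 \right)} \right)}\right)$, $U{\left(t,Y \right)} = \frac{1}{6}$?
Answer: $-10992$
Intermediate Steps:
$U{\left(t,Y \right)} = \frac{1}{6}$
$P{\left(D \right)} = D^{2} + 2 D \left(\frac{1}{6} + D\right)$ ($P{\left(D \right)} = D D + \left(D + D\right) \left(D + \frac{1}{6}\right) = D^{2} + 2 D \left(\frac{1}{6} + D\right)$)
$\left(-16\right)^{3} - P{\left(-48 \right)} = \left(-16\right)^{3} - \frac{1}{3} \left(-48\right) \left(1 + 9 \left(-48\right)\right) = -4096 - \frac{1}{3} \left(-48\right) \left(1 - 432\right) = -4096 - \frac{1}{3} \left(-48\right) \left(-431\right) = -4096 - 6896 = -10992$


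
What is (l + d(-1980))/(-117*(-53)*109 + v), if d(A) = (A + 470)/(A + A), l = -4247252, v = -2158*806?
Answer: 1681911641/421121844 ≈ 3.9939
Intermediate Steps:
v = -1739348
d(A) = (470 + A)/(2*A) (d(A) = (470 + A)/((2*A)) = (470 + A)*(1/(2*A)) = (470 + A)/(2*A))
(l + d(-1980))/(-117*(-53)*109 + v) = (-4247252 + (½)*(470 - 1980)/(-1980))/(-117*(-53)*109 - 1739348) = (-4247252 + (½)*(-1/1980)*(-1510))/(6201*109 - 1739348) = (-4247252 + 151/396)/(675909 - 1739348) = -1681911641/396/(-1063439) = -1681911641/396*(-1/1063439) = 1681911641/421121844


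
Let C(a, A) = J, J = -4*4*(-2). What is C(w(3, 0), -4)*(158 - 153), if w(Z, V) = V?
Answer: 160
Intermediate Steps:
J = 32 (J = -16*(-2) = 32)
C(a, A) = 32
C(w(3, 0), -4)*(158 - 153) = 32*(158 - 153) = 32*5 = 160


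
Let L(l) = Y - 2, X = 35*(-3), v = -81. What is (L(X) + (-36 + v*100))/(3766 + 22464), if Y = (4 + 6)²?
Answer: -4019/13115 ≈ -0.30644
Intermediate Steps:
Y = 100 (Y = 10² = 100)
X = -105
L(l) = 98 (L(l) = 100 - 2 = 98)
(L(X) + (-36 + v*100))/(3766 + 22464) = (98 + (-36 - 81*100))/(3766 + 22464) = (98 + (-36 - 8100))/26230 = (98 - 8136)*(1/26230) = -8038*1/26230 = -4019/13115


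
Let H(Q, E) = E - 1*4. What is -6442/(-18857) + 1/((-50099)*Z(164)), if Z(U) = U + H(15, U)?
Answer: 104567014735/306088257132 ≈ 0.34162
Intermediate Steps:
H(Q, E) = -4 + E (H(Q, E) = E - 4 = -4 + E)
Z(U) = -4 + 2*U (Z(U) = U + (-4 + U) = -4 + 2*U)
-6442/(-18857) + 1/((-50099)*Z(164)) = -6442/(-18857) + 1/((-50099)*(-4 + 2*164)) = -6442*(-1/18857) - 1/(50099*(-4 + 328)) = 6442/18857 - 1/50099/324 = 6442/18857 - 1/50099*1/324 = 6442/18857 - 1/16232076 = 104567014735/306088257132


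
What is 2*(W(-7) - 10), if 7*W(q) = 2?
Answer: -136/7 ≈ -19.429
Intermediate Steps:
W(q) = 2/7 (W(q) = (1/7)*2 = 2/7)
2*(W(-7) - 10) = 2*(2/7 - 10) = 2*(-68/7) = -136/7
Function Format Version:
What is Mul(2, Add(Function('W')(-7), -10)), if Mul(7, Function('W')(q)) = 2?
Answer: Rational(-136, 7) ≈ -19.429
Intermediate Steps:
Function('W')(q) = Rational(2, 7) (Function('W')(q) = Mul(Rational(1, 7), 2) = Rational(2, 7))
Mul(2, Add(Function('W')(-7), -10)) = Mul(2, Add(Rational(2, 7), -10)) = Mul(2, Rational(-68, 7)) = Rational(-136, 7)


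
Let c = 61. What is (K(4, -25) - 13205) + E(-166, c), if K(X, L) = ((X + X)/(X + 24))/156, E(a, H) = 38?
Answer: -7189181/546 ≈ -13167.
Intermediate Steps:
K(X, L) = X/(78*(24 + X)) (K(X, L) = ((2*X)/(24 + X))*(1/156) = (2*X/(24 + X))*(1/156) = X/(78*(24 + X)))
(K(4, -25) - 13205) + E(-166, c) = ((1/78)*4/(24 + 4) - 13205) + 38 = ((1/78)*4/28 - 13205) + 38 = ((1/78)*4*(1/28) - 13205) + 38 = (1/546 - 13205) + 38 = -7209929/546 + 38 = -7189181/546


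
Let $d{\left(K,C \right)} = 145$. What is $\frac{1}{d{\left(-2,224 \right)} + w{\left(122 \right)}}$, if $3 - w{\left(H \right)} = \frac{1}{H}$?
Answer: $\frac{122}{18055} \approx 0.0067571$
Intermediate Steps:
$w{\left(H \right)} = 3 - \frac{1}{H}$
$\frac{1}{d{\left(-2,224 \right)} + w{\left(122 \right)}} = \frac{1}{145 + \left(3 - \frac{1}{122}\right)} = \frac{1}{145 + \frac{365}{122}} = \frac{1}{\frac{18055}{122}} = \frac{122}{18055}$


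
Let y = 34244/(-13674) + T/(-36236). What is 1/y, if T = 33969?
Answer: -247745532/852678845 ≈ -0.29055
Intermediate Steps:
y = -852678845/247745532 (y = 34244/(-13674) + 33969/(-36236) = 34244*(-1/13674) + 33969*(-1/36236) = -17122/6837 - 33969/36236 = -852678845/247745532 ≈ -3.4418)
1/y = 1/(-852678845/247745532) = -247745532/852678845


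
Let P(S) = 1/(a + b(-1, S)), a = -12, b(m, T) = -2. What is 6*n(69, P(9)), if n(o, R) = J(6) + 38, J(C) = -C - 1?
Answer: 186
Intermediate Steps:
J(C) = -1 - C
P(S) = -1/14 (P(S) = 1/(-12 - 2) = 1/(-14) = -1/14)
n(o, R) = 31 (n(o, R) = (-1 - 1*6) + 38 = (-1 - 6) + 38 = -7 + 38 = 31)
6*n(69, P(9)) = 6*31 = 186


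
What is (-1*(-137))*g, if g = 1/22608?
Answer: 137/22608 ≈ 0.0060598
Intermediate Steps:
g = 1/22608 ≈ 4.4232e-5
(-1*(-137))*g = -1*(-137)*(1/22608) = 137*(1/22608) = 137/22608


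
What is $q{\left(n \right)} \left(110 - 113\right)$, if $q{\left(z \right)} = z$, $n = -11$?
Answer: $33$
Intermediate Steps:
$q{\left(n \right)} \left(110 - 113\right) = - 11 \left(110 - 113\right) = \left(-11\right) \left(-3\right) = 33$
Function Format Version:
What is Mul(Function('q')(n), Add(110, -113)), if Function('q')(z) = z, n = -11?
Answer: 33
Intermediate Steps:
Mul(Function('q')(n), Add(110, -113)) = Mul(-11, Add(110, -113)) = Mul(-11, -3) = 33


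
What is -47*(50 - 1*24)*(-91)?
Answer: 111202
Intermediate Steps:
-47*(50 - 1*24)*(-91) = -47*(50 - 24)*(-91) = -47*26*(-91) = -1222*(-91) = 111202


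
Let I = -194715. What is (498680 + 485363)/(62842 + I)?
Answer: -984043/131873 ≈ -7.4621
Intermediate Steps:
(498680 + 485363)/(62842 + I) = (498680 + 485363)/(62842 - 194715) = 984043/(-131873) = 984043*(-1/131873) = -984043/131873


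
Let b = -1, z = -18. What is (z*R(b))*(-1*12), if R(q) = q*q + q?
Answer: 0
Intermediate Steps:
R(q) = q + q² (R(q) = q² + q = q + q²)
(z*R(b))*(-1*12) = (-(-18)*(1 - 1))*(-1*12) = -(-18)*0*(-12) = -18*0*(-12) = 0*(-12) = 0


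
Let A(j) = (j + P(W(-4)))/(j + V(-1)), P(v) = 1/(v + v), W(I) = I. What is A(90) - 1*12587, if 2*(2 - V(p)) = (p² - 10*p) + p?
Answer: -8759833/696 ≈ -12586.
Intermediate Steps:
P(v) = 1/(2*v)
V(p) = 2 - p²/2 + 9*p/2 (V(p) = 2 - ((p² - 10*p) + p)/2 = 2 - (p² - 9*p)/2 = 2 + (-p²/2 + 9*p/2) = 2 - p²/2 + 9*p/2)
A(j) = (-⅛ + j)/(-3 + j) (A(j) = (j + (½)/(-4))/(j + (2 - ½*(-1)² + (9/2)*(-1))) = (j + (½)*(-¼))/(j + (2 - ½*1 - 9/2)) = (j - ⅛)/(j + (2 - ½ - 9/2)) = (-⅛ + j)/(j - 3) = (-⅛ + j)/(-3 + j))
A(90) - 1*12587 = (-⅛ + 90)/(-3 + 90) - 1*12587 = (719/8)/87 - 12587 = (1/87)*(719/8) - 12587 = 719/696 - 12587 = -8759833/696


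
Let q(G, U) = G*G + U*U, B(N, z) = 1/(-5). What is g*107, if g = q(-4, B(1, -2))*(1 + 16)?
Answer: 729419/25 ≈ 29177.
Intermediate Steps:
B(N, z) = -⅕
q(G, U) = G² + U²
g = 6817/25 (g = ((-4)² + (-⅕)²)*(1 + 16) = (16 + 1/25)*17 = (401/25)*17 = 6817/25 ≈ 272.68)
g*107 = (6817/25)*107 = 729419/25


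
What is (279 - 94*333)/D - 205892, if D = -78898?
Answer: -42413671/206 ≈ -2.0589e+5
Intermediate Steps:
(279 - 94*333)/D - 205892 = (279 - 94*333)/(-78898) - 205892 = (279 - 31302)*(-1/78898) - 205892 = -31023*(-1/78898) - 205892 = 81/206 - 205892 = -42413671/206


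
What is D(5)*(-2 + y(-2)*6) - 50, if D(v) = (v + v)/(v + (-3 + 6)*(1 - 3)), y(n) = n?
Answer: 90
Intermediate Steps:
D(v) = 2*v/(-6 + v) (D(v) = (2*v)/(v + 3*(-2)) = (2*v)/(v - 6) = (2*v)/(-6 + v) = 2*v/(-6 + v))
D(5)*(-2 + y(-2)*6) - 50 = (2*5/(-6 + 5))*(-2 - 2*6) - 50 = (2*5/(-1))*(-2 - 12) - 50 = (2*5*(-1))*(-14) - 50 = -10*(-14) - 50 = 140 - 50 = 90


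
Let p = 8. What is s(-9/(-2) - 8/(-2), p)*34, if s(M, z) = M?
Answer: 289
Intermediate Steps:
s(-9/(-2) - 8/(-2), p)*34 = (-9/(-2) - 8/(-2))*34 = (-9*(-1/2) - 8*(-1/2))*34 = (9/2 + 4)*34 = (17/2)*34 = 289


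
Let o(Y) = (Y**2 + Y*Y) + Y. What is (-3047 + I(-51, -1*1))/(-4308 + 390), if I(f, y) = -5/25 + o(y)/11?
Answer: 167591/215490 ≈ 0.77772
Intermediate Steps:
o(Y) = Y + 2*Y**2 (o(Y) = (Y**2 + Y**2) + Y = 2*Y**2 + Y = Y + 2*Y**2)
I(f, y) = -1/5 + y*(1 + 2*y)/11 (I(f, y) = -5/25 + (y*(1 + 2*y))/11 = -5*1/25 + (y*(1 + 2*y))*(1/11) = -1/5 + y*(1 + 2*y)/11)
(-3047 + I(-51, -1*1))/(-4308 + 390) = (-3047 + (-1/5 + (-1*1)*(1 + 2*(-1*1))/11))/(-4308 + 390) = (-3047 + (-1/5 + (1/11)*(-1)*(1 + 2*(-1))))/(-3918) = (-3047 + (-1/5 + (1/11)*(-1)*(1 - 2)))*(-1/3918) = (-3047 + (-1/5 + (1/11)*(-1)*(-1)))*(-1/3918) = (-3047 + (-1/5 + 1/11))*(-1/3918) = (-3047 - 6/55)*(-1/3918) = -167591/55*(-1/3918) = 167591/215490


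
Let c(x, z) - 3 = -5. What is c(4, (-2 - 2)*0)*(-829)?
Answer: 1658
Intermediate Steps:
c(x, z) = -2 (c(x, z) = 3 - 5 = -2)
c(4, (-2 - 2)*0)*(-829) = -2*(-829) = 1658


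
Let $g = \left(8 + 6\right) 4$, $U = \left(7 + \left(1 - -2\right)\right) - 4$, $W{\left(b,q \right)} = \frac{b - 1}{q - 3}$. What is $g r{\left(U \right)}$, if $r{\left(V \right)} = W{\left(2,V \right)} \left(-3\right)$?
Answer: $-56$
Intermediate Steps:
$W{\left(b,q \right)} = \frac{-1 + b}{-3 + q}$
$U = 6$ ($U = \left(7 + \left(1 + 2\right)\right) - 4 = \left(7 + 3\right) - 4 = 10 - 4 = 6$)
$g = 56$ ($g = 14 \cdot 4 = 56$)
$r{\left(V \right)} = - \frac{3}{-3 + V}$ ($r{\left(V \right)} = \frac{-1 + 2}{-3 + V} \left(-3\right) = \frac{1}{-3 + V} 1 \left(-3\right) = \frac{1}{-3 + V} \left(-3\right) = - \frac{3}{-3 + V}$)
$g r{\left(U \right)} = 56 \left(- \frac{3}{-3 + 6}\right) = 56 \left(- \frac{3}{3}\right) = 56 \left(\left(-3\right) \frac{1}{3}\right) = 56 \left(-1\right) = -56$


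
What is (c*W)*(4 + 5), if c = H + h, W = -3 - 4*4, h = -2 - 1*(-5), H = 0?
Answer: -513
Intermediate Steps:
h = 3 (h = -2 + 5 = 3)
W = -19 (W = -3 - 16 = -19)
c = 3 (c = 0 + 3 = 3)
(c*W)*(4 + 5) = (3*(-19))*(4 + 5) = -57*9 = -513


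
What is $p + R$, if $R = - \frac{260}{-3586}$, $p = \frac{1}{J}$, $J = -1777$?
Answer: $\frac{229217}{3186161} \approx 0.071941$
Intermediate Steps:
$p = - \frac{1}{1777}$ ($p = \frac{1}{-1777} = - \frac{1}{1777} \approx -0.00056275$)
$R = \frac{130}{1793}$ ($R = \left(-260\right) \left(- \frac{1}{3586}\right) = \frac{130}{1793} \approx 0.072504$)
$p + R = - \frac{1}{1777} + \frac{130}{1793} = \frac{229217}{3186161}$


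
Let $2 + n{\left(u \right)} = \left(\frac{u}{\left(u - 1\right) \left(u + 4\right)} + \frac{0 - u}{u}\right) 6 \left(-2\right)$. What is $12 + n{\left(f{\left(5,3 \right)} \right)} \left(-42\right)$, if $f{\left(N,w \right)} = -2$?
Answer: $-240$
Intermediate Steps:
$n{\left(u \right)} = 10 - \frac{12 u}{\left(-1 + u\right) \left(4 + u\right)}$ ($n{\left(u \right)} = -2 + \left(\frac{u}{\left(u - 1\right) \left(u + 4\right)} + \frac{0 - u}{u}\right) 6 \left(-2\right) = -2 + \left(\frac{u}{\left(-1 + u\right) \left(4 + u\right)} + \frac{\left(-1\right) u}{u}\right) 6 \left(-2\right) = -2 + \left(u \frac{1}{\left(-1 + u\right) \left(4 + u\right)} - 1\right) 6 \left(-2\right) = -2 + \left(\frac{u}{\left(-1 + u\right) \left(4 + u\right)} - 1\right) 6 \left(-2\right) = -2 + \left(-1 + \frac{u}{\left(-1 + u\right) \left(4 + u\right)}\right) 6 \left(-2\right) = -2 + \left(-6 + \frac{6 u}{\left(-1 + u\right) \left(4 + u\right)}\right) \left(-2\right) = -2 - \left(-12 + \frac{12 u}{\left(-1 + u\right) \left(4 + u\right)}\right) = 10 - \frac{12 u}{\left(-1 + u\right) \left(4 + u\right)}$)
$12 + n{\left(f{\left(5,3 \right)} \right)} \left(-42\right) = 12 + \frac{2 \left(-20 + 5 \left(-2\right)^{2} + 9 \left(-2\right)\right)}{-4 + \left(-2\right)^{2} + 3 \left(-2\right)} \left(-42\right) = 12 + \frac{2 \left(-20 + 5 \cdot 4 - 18\right)}{-4 + 4 - 6} \left(-42\right) = 12 + \frac{2 \left(-20 + 20 - 18\right)}{-6} \left(-42\right) = 12 + 2 \left(- \frac{1}{6}\right) \left(-18\right) \left(-42\right) = 12 + 6 \left(-42\right) = 12 - 252 = -240$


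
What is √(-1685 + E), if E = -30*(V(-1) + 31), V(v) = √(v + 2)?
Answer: 23*I*√5 ≈ 51.43*I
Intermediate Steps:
V(v) = √(2 + v)
E = -960 (E = -30*(√(2 - 1) + 31) = -30*(√1 + 31) = -30*(1 + 31) = -30*32 = -960)
√(-1685 + E) = √(-1685 - 960) = √(-2645) = 23*I*√5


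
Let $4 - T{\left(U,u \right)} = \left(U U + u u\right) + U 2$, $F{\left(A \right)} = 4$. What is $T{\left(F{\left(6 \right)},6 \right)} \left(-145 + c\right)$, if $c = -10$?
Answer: $8680$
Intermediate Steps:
$T{\left(U,u \right)} = 4 - U^{2} - u^{2} - 2 U$ ($T{\left(U,u \right)} = 4 - \left(\left(U U + u u\right) + U 2\right) = 4 - \left(\left(U^{2} + u^{2}\right) + 2 U\right) = 4 - \left(U^{2} + u^{2} + 2 U\right) = 4 - U^{2} - u^{2} - 2 U$)
$T{\left(F{\left(6 \right)},6 \right)} \left(-145 + c\right) = \left(4 - 4^{2} - 6^{2} - 8\right) \left(-145 - 10\right) = \left(4 - 16 - 36 - 8\right) \left(-155\right) = \left(-56\right) \left(-155\right) = 8680$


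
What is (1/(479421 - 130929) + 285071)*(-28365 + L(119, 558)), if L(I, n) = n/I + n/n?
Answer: -9860741424054271/1219722 ≈ -8.0844e+9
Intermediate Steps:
L(I, n) = 1 + n/I (L(I, n) = n/I + 1 = 1 + n/I)
(1/(479421 - 130929) + 285071)*(-28365 + L(119, 558)) = (1/(479421 - 130929) + 285071)*(-28365 + (119 + 558)/119) = (1/348492 + 285071)*(-28365 + (1/119)*677) = (1/348492 + 285071)*(-28365 + 677/119) = (99344962933/348492)*(-3374758/119) = -9860741424054271/1219722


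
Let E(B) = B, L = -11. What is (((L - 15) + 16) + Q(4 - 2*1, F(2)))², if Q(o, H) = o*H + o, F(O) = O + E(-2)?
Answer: 64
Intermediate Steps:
F(O) = -2 + O (F(O) = O - 2 = -2 + O)
Q(o, H) = o + H*o (Q(o, H) = H*o + o = o + H*o)
(((L - 15) + 16) + Q(4 - 2*1, F(2)))² = (((-11 - 15) + 16) + (4 - 2*1)*(1 + (-2 + 2)))² = ((-26 + 16) + (4 - 2)*(1 + 0))² = (-10 + 2*1)² = (-10 + 2)² = (-8)² = 64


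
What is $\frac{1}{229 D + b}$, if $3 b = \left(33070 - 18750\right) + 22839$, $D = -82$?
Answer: $- \frac{3}{19175} \approx -0.00015645$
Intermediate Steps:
$b = \frac{37159}{3}$ ($b = \frac{\left(33070 - 18750\right) + 22839}{3} = \frac{14320 + 22839}{3} = \frac{1}{3} \cdot 37159 = \frac{37159}{3} \approx 12386.0$)
$\frac{1}{229 D + b} = \frac{1}{229 \left(-82\right) + \frac{37159}{3}} = \frac{1}{-18778 + \frac{37159}{3}} = \frac{1}{- \frac{19175}{3}} = - \frac{3}{19175}$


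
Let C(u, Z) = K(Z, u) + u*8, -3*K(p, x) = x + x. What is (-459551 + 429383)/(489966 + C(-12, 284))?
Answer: -15084/244939 ≈ -0.061583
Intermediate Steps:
K(p, x) = -2*x/3 (K(p, x) = -(x + x)/3 = -2*x/3)
C(u, Z) = 22*u/3 (C(u, Z) = -2*u/3 + u*8 = -2*u/3 + 8*u = 22*u/3)
(-459551 + 429383)/(489966 + C(-12, 284)) = (-459551 + 429383)/(489966 + (22/3)*(-12)) = -30168/(489966 - 88) = -30168/489878 = -30168*1/489878 = -15084/244939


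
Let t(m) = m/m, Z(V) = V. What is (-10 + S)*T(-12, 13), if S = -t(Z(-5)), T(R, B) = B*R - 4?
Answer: 1760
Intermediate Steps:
t(m) = 1
T(R, B) = -4 + B*R
S = -1 (S = -1*1 = -1)
(-10 + S)*T(-12, 13) = (-10 - 1)*(-4 + 13*(-12)) = -11*(-4 - 156) = -11*(-160) = 1760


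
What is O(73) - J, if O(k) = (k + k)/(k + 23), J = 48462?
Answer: -2326103/48 ≈ -48461.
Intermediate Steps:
O(k) = 2*k/(23 + k) (O(k) = (2*k)/(23 + k) = 2*k/(23 + k))
O(73) - J = 2*73/(23 + 73) - 1*48462 = 2*73/96 - 48462 = 2*73*(1/96) - 48462 = 73/48 - 48462 = -2326103/48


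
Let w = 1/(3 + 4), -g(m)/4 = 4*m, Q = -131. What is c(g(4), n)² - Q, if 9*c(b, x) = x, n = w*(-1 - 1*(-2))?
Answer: 519940/3969 ≈ 131.00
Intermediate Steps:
g(m) = -16*m
w = ⅐ (w = 1/7 = ⅐ ≈ 0.14286)
n = ⅐ (n = (-1 - 1*(-2))/7 = (-1 + 2)/7 = (⅐)*1 = ⅐ ≈ 0.14286)
c(b, x) = x/9
c(g(4), n)² - Q = ((⅑)*(⅐))² - 1*(-131) = (1/63)² + 131 = 1/3969 + 131 = 519940/3969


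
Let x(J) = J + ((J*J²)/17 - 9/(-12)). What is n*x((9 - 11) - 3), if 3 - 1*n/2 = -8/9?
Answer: -9205/102 ≈ -90.245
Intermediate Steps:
n = 70/9 (n = 6 - (-16)/9 = 6 - 2*(-8/9) = 6 + 16/9 = 70/9 ≈ 7.7778)
x(J) = ¾ + J + J³/17 (x(J) = J + (J³*(1/17) - 9*(-1/12)) = J + (J³/17 + ¾) = J + (¾ + J³/17) = ¾ + J + J³/17)
n*x((9 - 11) - 3) = 70*(¾ + ((9 - 11) - 3) + ((9 - 11) - 3)³/17)/9 = 70*(¾ + (-2 - 3) + (-2 - 3)³/17)/9 = 70*(¾ - 5 + (1/17)*(-5)³)/9 = 70*(¾ - 5 + (1/17)*(-125))/9 = 70*(¾ - 5 - 125/17)/9 = (70/9)*(-789/68) = -9205/102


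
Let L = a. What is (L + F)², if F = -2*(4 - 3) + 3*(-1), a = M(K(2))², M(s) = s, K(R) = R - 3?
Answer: 16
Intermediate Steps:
K(R) = -3 + R
a = 1 (a = (-3 + 2)² = (-1)² = 1)
L = 1
F = -5 (F = -2*1 - 3 = -2 - 3 = -5)
(L + F)² = (1 - 5)² = (-4)² = 16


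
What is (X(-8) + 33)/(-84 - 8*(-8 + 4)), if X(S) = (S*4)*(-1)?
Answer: -5/4 ≈ -1.2500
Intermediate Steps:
X(S) = -4*S (X(S) = (4*S)*(-1) = -4*S)
(X(-8) + 33)/(-84 - 8*(-8 + 4)) = (-4*(-8) + 33)/(-84 - 8*(-8 + 4)) = (32 + 33)/(-84 - 8*(-4)) = 65/(-84 + 32) = 65/(-52) = 65*(-1/52) = -5/4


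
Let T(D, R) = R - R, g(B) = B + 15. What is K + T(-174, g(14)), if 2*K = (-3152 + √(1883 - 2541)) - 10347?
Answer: -13499/2 + I*√658/2 ≈ -6749.5 + 12.826*I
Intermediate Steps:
g(B) = 15 + B
T(D, R) = 0
K = -13499/2 + I*√658/2 (K = ((-3152 + √(1883 - 2541)) - 10347)/2 = ((-3152 + √(-658)) - 10347)/2 = ((-3152 + I*√658) - 10347)/2 = (-13499 + I*√658)/2 = -13499/2 + I*√658/2 ≈ -6749.5 + 12.826*I)
K + T(-174, g(14)) = (-13499/2 + I*√658/2) + 0 = -13499/2 + I*√658/2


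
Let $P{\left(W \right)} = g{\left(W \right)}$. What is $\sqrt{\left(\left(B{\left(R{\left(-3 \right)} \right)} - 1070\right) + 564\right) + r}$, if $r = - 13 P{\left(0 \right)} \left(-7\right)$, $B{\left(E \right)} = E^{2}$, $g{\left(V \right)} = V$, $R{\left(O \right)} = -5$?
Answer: $i \sqrt{481} \approx 21.932 i$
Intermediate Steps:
$P{\left(W \right)} = W$
$r = 0$ ($r = \left(-13\right) 0 \left(-7\right) = 0 \left(-7\right) = 0$)
$\sqrt{\left(\left(B{\left(R{\left(-3 \right)} \right)} - 1070\right) + 564\right) + r} = \sqrt{\left(\left(\left(-5\right)^{2} - 1070\right) + 564\right) + 0} = \sqrt{\left(\left(25 - 1070\right) + 564\right) + 0} = \sqrt{\left(-1045 + 564\right) + 0} = \sqrt{-481 + 0} = \sqrt{-481} = i \sqrt{481}$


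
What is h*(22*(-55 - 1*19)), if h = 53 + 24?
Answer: -125356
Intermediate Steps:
h = 77
h*(22*(-55 - 1*19)) = 77*(22*(-55 - 1*19)) = 77*(22*(-55 - 19)) = 77*(22*(-74)) = 77*(-1628) = -125356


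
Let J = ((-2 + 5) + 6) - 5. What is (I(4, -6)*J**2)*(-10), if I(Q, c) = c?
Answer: 960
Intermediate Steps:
J = 4 (J = (3 + 6) - 5 = 9 - 5 = 4)
(I(4, -6)*J**2)*(-10) = -6*4**2*(-10) = -6*16*(-10) = -96*(-10) = 960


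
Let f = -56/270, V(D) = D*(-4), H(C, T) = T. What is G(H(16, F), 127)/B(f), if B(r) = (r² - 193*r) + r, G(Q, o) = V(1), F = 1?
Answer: -18225/181636 ≈ -0.10034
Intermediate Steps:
V(D) = -4*D
G(Q, o) = -4 (G(Q, o) = -4*1 = -4)
f = -28/135 (f = -56*1/270 = -28/135 ≈ -0.20741)
B(r) = r² - 192*r
G(H(16, F), 127)/B(f) = -4*(-135/(28*(-192 - 28/135))) = -4/((-28/135*(-25948/135))) = -4/726544/18225 = -4*18225/726544 = -18225/181636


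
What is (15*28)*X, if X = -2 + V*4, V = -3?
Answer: -5880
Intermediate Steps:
X = -14 (X = -2 - 3*4 = -2 - 12 = -14)
(15*28)*X = (15*28)*(-14) = 420*(-14) = -5880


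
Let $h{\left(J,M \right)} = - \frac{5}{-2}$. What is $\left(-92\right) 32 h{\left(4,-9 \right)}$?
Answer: $-7360$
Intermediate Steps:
$h{\left(J,M \right)} = \frac{5}{2}$ ($h{\left(J,M \right)} = \left(-5\right) \left(- \frac{1}{2}\right) = \frac{5}{2}$)
$\left(-92\right) 32 h{\left(4,-9 \right)} = \left(-92\right) 32 \cdot \frac{5}{2} = \left(-2944\right) \frac{5}{2} = -7360$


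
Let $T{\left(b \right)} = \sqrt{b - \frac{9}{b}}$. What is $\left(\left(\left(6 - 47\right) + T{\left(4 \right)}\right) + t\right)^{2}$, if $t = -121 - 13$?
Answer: $\frac{\left(350 - \sqrt{7}\right)^{2}}{4} \approx 30164.0$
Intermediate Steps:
$t = -134$ ($t = -121 - 13 = -134$)
$\left(\left(\left(6 - 47\right) + T{\left(4 \right)}\right) + t\right)^{2} = \left(\left(\left(6 - 47\right) + \sqrt{4 - \frac{9}{4}}\right) - 134\right)^{2} = \left(\left(-41 + \sqrt{4 - \frac{9}{4}}\right) - 134\right)^{2} = \left(\left(-41 + \sqrt{\frac{7}{4}}\right) - 134\right)^{2} = \left(\left(-41 + \frac{\sqrt{7}}{2}\right) - 134\right)^{2} = \left(-175 + \frac{\sqrt{7}}{2}\right)^{2}$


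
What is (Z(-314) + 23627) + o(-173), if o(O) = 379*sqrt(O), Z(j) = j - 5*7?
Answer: 23278 + 379*I*sqrt(173) ≈ 23278.0 + 4985.0*I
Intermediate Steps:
Z(j) = -35 + j (Z(j) = j - 35 = -35 + j)
(Z(-314) + 23627) + o(-173) = ((-35 - 314) + 23627) + 379*sqrt(-173) = (-349 + 23627) + 379*(I*sqrt(173)) = 23278 + 379*I*sqrt(173)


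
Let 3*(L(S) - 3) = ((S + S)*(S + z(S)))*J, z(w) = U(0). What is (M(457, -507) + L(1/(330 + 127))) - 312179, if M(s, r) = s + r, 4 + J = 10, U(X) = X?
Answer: -65208087870/208849 ≈ -3.1223e+5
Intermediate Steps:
z(w) = 0
J = 6 (J = -4 + 10 = 6)
L(S) = 3 + 4*S**2 (L(S) = 3 + (((S + S)*(S + 0))*6)/3 = 3 + (((2*S)*S)*6)/3 = 3 + ((2*S**2)*6)/3 = 3 + (12*S**2)/3 = 3 + 4*S**2)
M(s, r) = r + s
(M(457, -507) + L(1/(330 + 127))) - 312179 = ((-507 + 457) + (3 + 4*(1/(330 + 127))**2)) - 312179 = (-50 + (3 + 4*(1/457)**2)) - 312179 = (-50 + (3 + 4*(1/208849))) - 312179 = (-50 + (3 + 4/208849)) - 312179 = (-50 + 626551/208849) - 312179 = -9815899/208849 - 312179 = -65208087870/208849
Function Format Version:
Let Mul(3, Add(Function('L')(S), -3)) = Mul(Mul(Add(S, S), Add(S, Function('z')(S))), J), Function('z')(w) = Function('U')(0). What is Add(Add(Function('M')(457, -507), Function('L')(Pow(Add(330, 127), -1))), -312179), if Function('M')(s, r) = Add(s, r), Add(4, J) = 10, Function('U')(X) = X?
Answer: Rational(-65208087870, 208849) ≈ -3.1223e+5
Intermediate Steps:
Function('z')(w) = 0
J = 6 (J = Add(-4, 10) = 6)
Function('L')(S) = Add(3, Mul(4, Pow(S, 2))) (Function('L')(S) = Add(3, Mul(Rational(1, 3), Mul(Mul(Add(S, S), Add(S, 0)), 6))) = Add(3, Mul(Rational(1, 3), Mul(Mul(Mul(2, S), S), 6))) = Add(3, Mul(Rational(1, 3), Mul(Mul(2, Pow(S, 2)), 6))) = Add(3, Mul(Rational(1, 3), Mul(12, Pow(S, 2)))) = Add(3, Mul(4, Pow(S, 2))))
Function('M')(s, r) = Add(r, s)
Add(Add(Function('M')(457, -507), Function('L')(Pow(Add(330, 127), -1))), -312179) = Add(Add(Add(-507, 457), Add(3, Mul(4, Pow(Pow(Add(330, 127), -1), 2)))), -312179) = Add(Add(-50, Add(3, Mul(4, Pow(Pow(457, -1), 2)))), -312179) = Add(Add(-50, Add(3, Mul(4, Pow(Rational(1, 457), 2)))), -312179) = Add(Add(-50, Add(3, Mul(4, Rational(1, 208849)))), -312179) = Add(Add(-50, Add(3, Rational(4, 208849))), -312179) = Add(Add(-50, Rational(626551, 208849)), -312179) = Add(Rational(-9815899, 208849), -312179) = Rational(-65208087870, 208849)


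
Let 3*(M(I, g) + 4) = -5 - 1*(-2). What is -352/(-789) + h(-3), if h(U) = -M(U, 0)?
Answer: 4297/789 ≈ 5.4461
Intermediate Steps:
M(I, g) = -5 (M(I, g) = -4 + (-5 - 1*(-2))/3 = -4 + (-5 + 2)/3 = -4 + (⅓)*(-3) = -4 - 1 = -5)
h(U) = 5 (h(U) = -1*(-5) = 5)
-352/(-789) + h(-3) = -352/(-789) + 5 = -352*(-1/789) + 5 = 352/789 + 5 = 4297/789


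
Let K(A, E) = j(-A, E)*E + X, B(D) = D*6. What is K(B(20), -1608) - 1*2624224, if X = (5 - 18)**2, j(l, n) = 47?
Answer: -2699631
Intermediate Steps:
X = 169 (X = (-13)**2 = 169)
B(D) = 6*D
K(A, E) = 169 + 47*E (K(A, E) = 47*E + 169 = 169 + 47*E)
K(B(20), -1608) - 1*2624224 = (169 + 47*(-1608)) - 1*2624224 = (169 - 75576) - 2624224 = -75407 - 2624224 = -2699631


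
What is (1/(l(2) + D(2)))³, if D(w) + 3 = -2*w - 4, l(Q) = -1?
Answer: -1/1728 ≈ -0.00057870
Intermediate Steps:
D(w) = -7 - 2*w (D(w) = -3 + (-2*w - 4) = -3 + (-4 - 2*w) = -7 - 2*w)
(1/(l(2) + D(2)))³ = (1/(-1 + (-7 - 2*2)))³ = (1/(-1 + (-7 - 4)))³ = (1/(-1 - 11))³ = (1/(-12))³ = (-1/12)³ = -1/1728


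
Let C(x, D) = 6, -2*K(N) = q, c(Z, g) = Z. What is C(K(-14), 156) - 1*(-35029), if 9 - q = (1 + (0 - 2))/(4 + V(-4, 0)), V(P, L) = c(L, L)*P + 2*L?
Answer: 35035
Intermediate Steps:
V(P, L) = 2*L + L*P (V(P, L) = L*P + 2*L = 2*L + L*P)
q = 37/4 (q = 9 - (1 + (0 - 2))/(4 + 0*(2 - 4)) = 9 - (1 - 2)/(4 + 0*(-2)) = 9 - (-1)/(4 + 0) = 9 - (-1)/4 = 9 - 1*(-¼) = 9 + ¼ = 37/4 ≈ 9.2500)
K(N) = -37/8 (K(N) = -½*37/4 = -37/8)
C(K(-14), 156) - 1*(-35029) = 6 - 1*(-35029) = 6 + 35029 = 35035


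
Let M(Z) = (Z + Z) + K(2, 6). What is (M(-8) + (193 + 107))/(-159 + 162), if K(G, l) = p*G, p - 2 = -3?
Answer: 94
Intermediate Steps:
p = -1 (p = 2 - 3 = -1)
K(G, l) = -G
M(Z) = -2 + 2*Z (M(Z) = (Z + Z) - 1*2 = 2*Z - 2 = -2 + 2*Z)
(M(-8) + (193 + 107))/(-159 + 162) = ((-2 + 2*(-8)) + (193 + 107))/(-159 + 162) = ((-2 - 16) + 300)/3 = (-18 + 300)*(1/3) = 282*(1/3) = 94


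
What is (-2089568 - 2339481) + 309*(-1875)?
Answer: -5008424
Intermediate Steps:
(-2089568 - 2339481) + 309*(-1875) = -4429049 - 579375 = -5008424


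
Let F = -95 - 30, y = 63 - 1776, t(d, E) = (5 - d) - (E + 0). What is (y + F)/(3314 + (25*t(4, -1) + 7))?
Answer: -1838/3371 ≈ -0.54524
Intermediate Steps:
t(d, E) = 5 - E - d (t(d, E) = (5 - d) - E = 5 - E - d)
y = -1713
F = -125
(y + F)/(3314 + (25*t(4, -1) + 7)) = (-1713 - 125)/(3314 + (25*(5 - 1*(-1) - 1*4) + 7)) = -1838/(3314 + (25*(5 + 1 - 4) + 7)) = -1838/(3314 + (25*2 + 7)) = -1838/(3314 + (50 + 7)) = -1838/(3314 + 57) = -1838/3371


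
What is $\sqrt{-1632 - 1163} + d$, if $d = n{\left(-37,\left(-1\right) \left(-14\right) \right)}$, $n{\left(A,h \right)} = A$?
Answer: $-37 + i \sqrt{2795} \approx -37.0 + 52.868 i$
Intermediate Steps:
$d = -37$
$\sqrt{-1632 - 1163} + d = \sqrt{-1632 - 1163} - 37 = \sqrt{-2795} - 37 = i \sqrt{2795} - 37 = -37 + i \sqrt{2795}$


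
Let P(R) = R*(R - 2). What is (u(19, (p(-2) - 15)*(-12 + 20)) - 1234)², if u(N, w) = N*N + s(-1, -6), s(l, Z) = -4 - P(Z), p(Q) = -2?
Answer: 855625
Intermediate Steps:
P(R) = R*(-2 + R)
s(l, Z) = -4 - Z*(-2 + Z)
u(N, w) = -52 + N² (u(N, w) = N*N + (-4 - 1*(-6)*(-2 - 6)) = N² + (-4 - 1*(-6)*(-8)) = N² + (-4 - 48) = N² - 52 = -52 + N²)
(u(19, (p(-2) - 15)*(-12 + 20)) - 1234)² = ((-52 + 19²) - 1234)² = ((-52 + 361) - 1234)² = (309 - 1234)² = (-925)² = 855625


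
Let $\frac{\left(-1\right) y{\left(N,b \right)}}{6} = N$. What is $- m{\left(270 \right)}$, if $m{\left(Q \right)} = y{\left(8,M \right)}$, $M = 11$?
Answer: $48$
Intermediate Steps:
$y{\left(N,b \right)} = - 6 N$
$m{\left(Q \right)} = -48$ ($m{\left(Q \right)} = \left(-6\right) 8 = -48$)
$- m{\left(270 \right)} = \left(-1\right) \left(-48\right) = 48$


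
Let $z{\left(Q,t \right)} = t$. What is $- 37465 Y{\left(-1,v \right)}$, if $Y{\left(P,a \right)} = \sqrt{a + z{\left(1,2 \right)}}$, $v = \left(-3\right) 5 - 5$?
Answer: $- 112395 i \sqrt{2} \approx - 1.5895 \cdot 10^{5} i$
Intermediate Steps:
$v = -20$ ($v = -15 - 5 = -20$)
$Y{\left(P,a \right)} = \sqrt{2 + a}$ ($Y{\left(P,a \right)} = \sqrt{a + 2} = \sqrt{2 + a}$)
$- 37465 Y{\left(-1,v \right)} = - 37465 \sqrt{2 - 20} = - 37465 \sqrt{-18} = - 37465 \cdot 3 i \sqrt{2} = - 112395 i \sqrt{2}$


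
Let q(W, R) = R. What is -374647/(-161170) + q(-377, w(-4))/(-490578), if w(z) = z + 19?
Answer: 15315929868/6588871355 ≈ 2.3245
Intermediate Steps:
w(z) = 19 + z
-374647/(-161170) + q(-377, w(-4))/(-490578) = -374647/(-161170) + (19 - 4)/(-490578) = -374647*(-1/161170) + 15*(-1/490578) = 374647/161170 - 5/163526 = 15315929868/6588871355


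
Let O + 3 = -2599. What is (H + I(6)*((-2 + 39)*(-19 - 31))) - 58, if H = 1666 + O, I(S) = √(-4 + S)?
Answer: -994 - 1850*√2 ≈ -3610.3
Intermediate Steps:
O = -2602 (O = -3 - 2599 = -2602)
H = -936 (H = 1666 - 2602 = -936)
(H + I(6)*((-2 + 39)*(-19 - 31))) - 58 = (-936 + √(-4 + 6)*((-2 + 39)*(-19 - 31))) - 58 = (-936 + √2*(37*(-50))) - 58 = (-936 + √2*(-1850)) - 58 = (-936 - 1850*√2) - 58 = -994 - 1850*√2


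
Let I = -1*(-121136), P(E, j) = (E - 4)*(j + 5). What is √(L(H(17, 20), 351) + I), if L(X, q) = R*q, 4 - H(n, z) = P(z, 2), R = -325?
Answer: √7061 ≈ 84.030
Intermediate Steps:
P(E, j) = (-4 + E)*(5 + j)
H(n, z) = 32 - 7*z (H(n, z) = 4 - (-20 - 4*2 + 5*z + z*2) = 4 - (-20 - 8 + 5*z + 2*z) = 4 - (-28 + 7*z) = 4 + (28 - 7*z) = 32 - 7*z)
L(X, q) = -325*q
I = 121136
√(L(H(17, 20), 351) + I) = √(-325*351 + 121136) = √(-114075 + 121136) = √7061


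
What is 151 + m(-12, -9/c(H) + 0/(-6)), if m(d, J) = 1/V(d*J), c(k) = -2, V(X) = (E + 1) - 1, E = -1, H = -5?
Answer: 150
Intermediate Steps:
V(X) = -1 (V(X) = (-1 + 1) - 1 = 0 - 1 = -1)
m(d, J) = -1 (m(d, J) = 1/(-1) = -1)
151 + m(-12, -9/c(H) + 0/(-6)) = 151 - 1 = 150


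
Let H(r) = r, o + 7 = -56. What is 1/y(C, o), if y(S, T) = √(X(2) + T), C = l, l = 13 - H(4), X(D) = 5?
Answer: -I*√58/58 ≈ -0.13131*I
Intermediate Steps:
o = -63 (o = -7 - 56 = -63)
l = 9 (l = 13 - 1*4 = 13 - 4 = 9)
C = 9
y(S, T) = √(5 + T)
1/y(C, o) = 1/(√(5 - 63)) = 1/(√(-58)) = 1/(I*√58) = -I*√58/58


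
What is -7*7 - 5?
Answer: -54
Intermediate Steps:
-7*7 - 5 = -49 - 5 = -54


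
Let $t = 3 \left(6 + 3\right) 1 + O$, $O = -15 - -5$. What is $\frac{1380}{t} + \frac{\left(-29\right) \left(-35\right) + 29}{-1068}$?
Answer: $\frac{121341}{1513} \approx 80.199$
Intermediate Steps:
$O = -10$ ($O = -15 + 5 = -10$)
$t = 17$ ($t = 3 \left(6 + 3\right) 1 - 10 = 3 \cdot 9 \cdot 1 - 10 = 27 \cdot 1 - 10 = 27 - 10 = 17$)
$\frac{1380}{t} + \frac{\left(-29\right) \left(-35\right) + 29}{-1068} = \frac{1380}{17} + \frac{\left(-29\right) \left(-35\right) + 29}{-1068} = 1380 \cdot \frac{1}{17} + \left(1015 + 29\right) \left(- \frac{1}{1068}\right) = \frac{1380}{17} + 1044 \left(- \frac{1}{1068}\right) = \frac{1380}{17} - \frac{87}{89} = \frac{121341}{1513}$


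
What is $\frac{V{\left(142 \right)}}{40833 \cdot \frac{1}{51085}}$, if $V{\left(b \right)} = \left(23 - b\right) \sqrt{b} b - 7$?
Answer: $- \frac{357595}{40833} - \frac{863234330 \sqrt{142}}{40833} \approx -2.5193 \cdot 10^{5}$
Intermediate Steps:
$V{\left(b \right)} = -7 + b^{\frac{3}{2}} \left(23 - b\right)$ ($V{\left(b \right)} = \sqrt{b} \left(23 - b\right) b - 7 = b^{\frac{3}{2}} \left(23 - b\right) - 7 = -7 + b^{\frac{3}{2}} \left(23 - b\right)$)
$\frac{V{\left(142 \right)}}{40833 \cdot \frac{1}{51085}} = \frac{-7 - 142^{\frac{5}{2}} + 23 \cdot 142^{\frac{3}{2}}}{40833 \cdot \frac{1}{51085}} = \frac{-7 - 20164 \sqrt{142} + 23 \cdot 142 \sqrt{142}}{40833 \cdot \frac{1}{51085}} = \frac{-7 - 20164 \sqrt{142} + 3266 \sqrt{142}}{\frac{40833}{51085}} = \left(-7 - 16898 \sqrt{142}\right) \frac{51085}{40833} = - \frac{357595}{40833} - \frac{863234330 \sqrt{142}}{40833}$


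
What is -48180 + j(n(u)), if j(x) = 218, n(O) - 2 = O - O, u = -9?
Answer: -47962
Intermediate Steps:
n(O) = 2 (n(O) = 2 + (O - O) = 2 + 0 = 2)
-48180 + j(n(u)) = -48180 + 218 = -47962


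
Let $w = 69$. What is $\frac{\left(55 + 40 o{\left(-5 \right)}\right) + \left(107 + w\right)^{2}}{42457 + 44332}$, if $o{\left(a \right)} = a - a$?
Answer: $\frac{31031}{86789} \approx 0.35755$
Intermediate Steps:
$o{\left(a \right)} = 0$
$\frac{\left(55 + 40 o{\left(-5 \right)}\right) + \left(107 + w\right)^{2}}{42457 + 44332} = \frac{\left(55 + 40 \cdot 0\right) + \left(107 + 69\right)^{2}}{42457 + 44332} = \frac{\left(55 + 0\right) + 176^{2}}{86789} = \left(55 + 30976\right) \frac{1}{86789} = 31031 \cdot \frac{1}{86789} = \frac{31031}{86789}$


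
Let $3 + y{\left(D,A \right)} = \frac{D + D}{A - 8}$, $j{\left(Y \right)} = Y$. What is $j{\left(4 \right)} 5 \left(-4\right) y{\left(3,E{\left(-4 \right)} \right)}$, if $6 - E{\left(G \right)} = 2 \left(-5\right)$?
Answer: $180$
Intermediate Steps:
$E{\left(G \right)} = 16$ ($E{\left(G \right)} = 6 - 2 \left(-5\right) = 6 - -10 = 6 + 10 = 16$)
$y{\left(D,A \right)} = -3 + \frac{2 D}{-8 + A}$ ($y{\left(D,A \right)} = -3 + \frac{D + D}{A - 8} = -3 + \frac{2 D}{-8 + A}$)
$j{\left(4 \right)} 5 \left(-4\right) y{\left(3,E{\left(-4 \right)} \right)} = 4 \cdot 5 \left(-4\right) \frac{24 - 48 + 2 \cdot 3}{-8 + 16} = 20 \left(-4\right) \frac{24 - 48 + 6}{8} = - 80 \cdot \frac{1}{8} \left(-18\right) = \left(-80\right) \left(- \frac{9}{4}\right) = 180$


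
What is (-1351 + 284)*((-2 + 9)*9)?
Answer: -67221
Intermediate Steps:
(-1351 + 284)*((-2 + 9)*9) = -7469*9 = -1067*63 = -67221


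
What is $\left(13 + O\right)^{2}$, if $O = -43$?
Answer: $900$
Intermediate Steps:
$\left(13 + O\right)^{2} = \left(13 - 43\right)^{2} = \left(-30\right)^{2} = 900$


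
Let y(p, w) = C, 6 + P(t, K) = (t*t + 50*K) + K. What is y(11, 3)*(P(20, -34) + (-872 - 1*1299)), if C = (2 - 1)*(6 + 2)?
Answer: -28088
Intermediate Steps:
P(t, K) = -6 + t² + 51*K (P(t, K) = -6 + ((t*t + 50*K) + K) = -6 + ((t² + 50*K) + K) = -6 + (t² + 51*K) = -6 + t² + 51*K)
C = 8 (C = 1*8 = 8)
y(p, w) = 8
y(11, 3)*(P(20, -34) + (-872 - 1*1299)) = 8*((-6 + 20² + 51*(-34)) + (-872 - 1*1299)) = 8*((-6 + 400 - 1734) + (-872 - 1299)) = 8*(-1340 - 2171) = 8*(-3511) = -28088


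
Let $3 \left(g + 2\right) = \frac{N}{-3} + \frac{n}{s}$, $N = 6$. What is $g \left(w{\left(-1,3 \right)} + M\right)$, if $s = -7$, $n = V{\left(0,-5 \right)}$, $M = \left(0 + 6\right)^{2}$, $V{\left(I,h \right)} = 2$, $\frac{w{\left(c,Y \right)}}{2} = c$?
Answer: $- \frac{1972}{21} \approx -93.905$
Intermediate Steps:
$w{\left(c,Y \right)} = 2 c$
$M = 36$ ($M = 6^{2} = 36$)
$n = 2$
$g = - \frac{58}{21}$ ($g = -2 + \frac{\frac{6}{-3} + \frac{2}{-7}}{3} = -2 + \frac{6 \left(- \frac{1}{3}\right) + 2 \left(- \frac{1}{7}\right)}{3} = -2 + \frac{-2 - \frac{2}{7}}{3} = -2 + \frac{1}{3} \left(- \frac{16}{7}\right) = -2 - \frac{16}{21} = - \frac{58}{21} \approx -2.7619$)
$g \left(w{\left(-1,3 \right)} + M\right) = - \frac{58 \left(2 \left(-1\right) + 36\right)}{21} = - \frac{58 \left(-2 + 36\right)}{21} = \left(- \frac{58}{21}\right) 34 = - \frac{1972}{21}$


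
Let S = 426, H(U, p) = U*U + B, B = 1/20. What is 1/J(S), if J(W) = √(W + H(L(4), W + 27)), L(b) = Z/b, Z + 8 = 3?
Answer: 4*√19005/11403 ≈ 0.048359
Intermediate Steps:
Z = -5 (Z = -8 + 3 = -5)
L(b) = -5/b
B = 1/20 ≈ 0.050000
H(U, p) = 1/20 + U² (H(U, p) = U*U + 1/20 = U² + 1/20 = 1/20 + U²)
J(W) = √(129/80 + W) (J(W) = √(W + (1/20 + (-5/4)²)) = √(W + (1/20 + 25/16)) = √(W + 129/80) = √(129/80 + W))
1/J(S) = 1/(√(645 + 400*426)/20) = 1/(√(645 + 170400)/20) = 1/(√171045/20) = 1/((3*√19005)/20) = 1/(3*√19005/20) = 4*√19005/11403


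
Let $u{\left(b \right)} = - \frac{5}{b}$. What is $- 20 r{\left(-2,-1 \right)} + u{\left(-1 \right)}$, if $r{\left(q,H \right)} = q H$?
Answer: $-35$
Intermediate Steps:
$r{\left(q,H \right)} = H q$
$- 20 r{\left(-2,-1 \right)} + u{\left(-1 \right)} = - 20 \left(\left(-1\right) \left(-2\right)\right) - \frac{5}{-1} = \left(-20\right) 2 - -5 = -40 + 5 = -35$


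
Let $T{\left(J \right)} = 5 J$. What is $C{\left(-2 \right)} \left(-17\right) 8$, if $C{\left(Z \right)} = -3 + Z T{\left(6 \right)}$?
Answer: $8568$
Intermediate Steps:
$C{\left(Z \right)} = -3 + 30 Z$ ($C{\left(Z \right)} = -3 + Z 5 \cdot 6 = -3 + Z 30 = -3 + 30 Z$)
$C{\left(-2 \right)} \left(-17\right) 8 = \left(-3 + 30 \left(-2\right)\right) \left(-17\right) 8 = \left(-3 - 60\right) \left(-17\right) 8 = \left(-63\right) \left(-17\right) 8 = 1071 \cdot 8 = 8568$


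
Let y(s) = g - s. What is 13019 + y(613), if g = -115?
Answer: 12291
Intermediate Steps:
y(s) = -115 - s
13019 + y(613) = 13019 + (-115 - 1*613) = 13019 + (-115 - 613) = 13019 - 728 = 12291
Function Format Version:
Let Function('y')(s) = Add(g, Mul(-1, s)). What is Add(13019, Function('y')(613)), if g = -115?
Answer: 12291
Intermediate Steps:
Function('y')(s) = Add(-115, Mul(-1, s))
Add(13019, Function('y')(613)) = Add(13019, Add(-115, Mul(-1, 613))) = Add(13019, Add(-115, -613)) = Add(13019, -728) = 12291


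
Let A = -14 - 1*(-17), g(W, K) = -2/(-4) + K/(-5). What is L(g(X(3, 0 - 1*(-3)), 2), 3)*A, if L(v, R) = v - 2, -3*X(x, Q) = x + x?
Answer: -57/10 ≈ -5.7000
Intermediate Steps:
X(x, Q) = -2*x/3 (X(x, Q) = -(x + x)/3 = -2*x/3)
g(W, K) = 1/2 - K/5 (g(W, K) = -2*(-1/4) + K*(-1/5) = 1/2 - K/5)
L(v, R) = -2 + v
A = 3 (A = -14 + 17 = 3)
L(g(X(3, 0 - 1*(-3)), 2), 3)*A = (-2 + (1/2 - 1/5*2))*3 = (-2 + (1/2 - 2/5))*3 = (-2 + 1/10)*3 = -19/10*3 = -57/10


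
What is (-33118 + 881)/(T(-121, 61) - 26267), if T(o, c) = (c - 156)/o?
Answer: 3900677/3178212 ≈ 1.2273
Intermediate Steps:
T(o, c) = (-156 + c)/o
(-33118 + 881)/(T(-121, 61) - 26267) = (-33118 + 881)/((-156 + 61)/(-121) - 26267) = -32237/(-1/121*(-95) - 26267) = -32237/(95/121 - 26267) = -32237/(-3178212/121) = -32237*(-121/3178212) = 3900677/3178212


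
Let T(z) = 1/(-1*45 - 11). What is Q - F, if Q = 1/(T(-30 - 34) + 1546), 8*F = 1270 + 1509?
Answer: -240591477/692600 ≈ -347.37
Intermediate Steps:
F = 2779/8 (F = (1270 + 1509)/8 = (⅛)*2779 = 2779/8 ≈ 347.38)
T(z) = -1/56 (T(z) = 1/(-45 - 11) = 1/(-56) = -1/56)
Q = 56/86575 (Q = 1/(-1/56 + 1546) = 1/(86575/56) = 56/86575 ≈ 0.00064684)
Q - F = 56/86575 - 1*2779/8 = 56/86575 - 2779/8 = -240591477/692600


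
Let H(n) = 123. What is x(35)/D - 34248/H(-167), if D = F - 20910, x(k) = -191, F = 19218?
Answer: -19308041/69372 ≈ -278.33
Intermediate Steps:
D = -1692 (D = 19218 - 20910 = -1692)
x(35)/D - 34248/H(-167) = -191/(-1692) - 34248/123 = -191*(-1/1692) - 34248*1/123 = 191/1692 - 11416/41 = -19308041/69372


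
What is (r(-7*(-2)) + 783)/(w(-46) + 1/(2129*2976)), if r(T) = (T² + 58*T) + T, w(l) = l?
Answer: -601910880/15339557 ≈ -39.239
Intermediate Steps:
r(T) = T² + 59*T
(r(-7*(-2)) + 783)/(w(-46) + 1/(2129*2976)) = ((-7*(-2))*(59 - 7*(-2)) + 783)/(-46 + 1/(2129*2976)) = (14*(59 + 14) + 783)/(-46 + (1/2129)*(1/2976)) = (14*73 + 783)/(-46 + 1/6335904) = (1022 + 783)/(-291451583/6335904) = 1805*(-6335904/291451583) = -601910880/15339557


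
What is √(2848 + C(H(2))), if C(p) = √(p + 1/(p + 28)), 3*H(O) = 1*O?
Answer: √(189574272 + 258*√46698)/258 ≈ 53.375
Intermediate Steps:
H(O) = O/3 (H(O) = (1*O)/3 = O/3)
C(p) = √(p + 1/(28 + p))
√(2848 + C(H(2))) = √(2848 + √((1 + ((⅓)*2)*(28 + (⅓)*2))/(28 + (⅓)*2))) = √(2848 + √((1 + 2*(28 + ⅔)/3)/(28 + ⅔))) = √(2848 + √((1 + (⅔)*(86/3))/(86/3))) = √(2848 + √(3*(1 + 172/9)/86)) = √(2848 + √((3/86)*(181/9))) = √(2848 + √(181/258)) = √(2848 + √46698/258)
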